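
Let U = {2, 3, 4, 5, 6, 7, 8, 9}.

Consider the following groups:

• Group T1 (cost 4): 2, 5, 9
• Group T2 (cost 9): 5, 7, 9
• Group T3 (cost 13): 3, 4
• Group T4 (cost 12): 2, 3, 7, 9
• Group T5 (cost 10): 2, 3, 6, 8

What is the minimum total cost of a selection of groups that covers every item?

T2, T3, T5 together cover every item (T2 ∪ T3 ∪ T5 = {2, 3, 4, 5, 6, 7, 8, 9}); total cost 9 + 13 + 10 = 32.
The greedy pick T1, T5, T2, T3 costs 36; no covering selection beats 32.

32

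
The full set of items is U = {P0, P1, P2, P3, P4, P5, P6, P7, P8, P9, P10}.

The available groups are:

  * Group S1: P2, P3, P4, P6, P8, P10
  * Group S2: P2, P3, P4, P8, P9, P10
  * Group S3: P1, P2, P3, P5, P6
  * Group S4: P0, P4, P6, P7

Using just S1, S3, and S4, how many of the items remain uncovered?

Union of S1, S3, S4 = {P0, P1, P2, P3, P4, P5, P6, P7, P8, P10}.
Not covered: P9 — 1 item.

1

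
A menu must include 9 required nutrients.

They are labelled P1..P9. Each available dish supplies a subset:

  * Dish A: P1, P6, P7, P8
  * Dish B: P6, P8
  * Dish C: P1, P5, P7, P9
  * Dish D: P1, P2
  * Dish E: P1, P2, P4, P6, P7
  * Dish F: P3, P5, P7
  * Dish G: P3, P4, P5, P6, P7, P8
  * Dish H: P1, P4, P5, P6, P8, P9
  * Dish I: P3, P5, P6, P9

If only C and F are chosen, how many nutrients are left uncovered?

Union of C, F = {P1, P3, P5, P7, P9}.
Not covered: P2, P4, P6, P8 — 4 nutrients.

4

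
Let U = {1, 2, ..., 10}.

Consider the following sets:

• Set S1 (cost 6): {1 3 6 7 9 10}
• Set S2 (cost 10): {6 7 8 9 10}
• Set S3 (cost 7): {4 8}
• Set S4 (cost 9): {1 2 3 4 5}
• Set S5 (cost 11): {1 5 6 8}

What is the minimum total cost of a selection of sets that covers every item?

S2, S4 together cover every item (S2 ∪ S4 = {1, 2, 3, 4, 5, 6, 7, 8, 9, 10}); total cost 10 + 9 = 19.
The greedy pick S1, S4, S3 costs 22; no covering selection beats 19.

19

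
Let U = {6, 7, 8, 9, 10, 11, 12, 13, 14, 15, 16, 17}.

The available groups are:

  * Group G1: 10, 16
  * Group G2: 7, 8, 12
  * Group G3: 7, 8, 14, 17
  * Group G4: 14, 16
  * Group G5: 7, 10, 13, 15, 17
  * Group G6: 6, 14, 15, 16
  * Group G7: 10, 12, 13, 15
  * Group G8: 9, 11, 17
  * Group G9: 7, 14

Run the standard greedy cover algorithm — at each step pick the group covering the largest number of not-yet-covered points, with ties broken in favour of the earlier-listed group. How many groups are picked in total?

Greedy: pick G5 (covers 5 new) → pick G6 (covers 3 new) → pick G2 (covers 2 new) → pick G8 (covers 2 new). Total picks: 4.

4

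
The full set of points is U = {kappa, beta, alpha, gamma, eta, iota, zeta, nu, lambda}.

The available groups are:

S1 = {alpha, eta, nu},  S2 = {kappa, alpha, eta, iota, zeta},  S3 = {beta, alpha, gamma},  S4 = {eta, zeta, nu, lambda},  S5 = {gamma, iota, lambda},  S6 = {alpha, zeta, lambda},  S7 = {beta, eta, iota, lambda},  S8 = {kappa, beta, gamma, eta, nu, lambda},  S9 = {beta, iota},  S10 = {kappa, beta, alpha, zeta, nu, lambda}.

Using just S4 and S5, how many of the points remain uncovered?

Union of S4, S5 = {gamma, eta, iota, zeta, nu, lambda}.
Not covered: kappa, beta, alpha — 3 points.

3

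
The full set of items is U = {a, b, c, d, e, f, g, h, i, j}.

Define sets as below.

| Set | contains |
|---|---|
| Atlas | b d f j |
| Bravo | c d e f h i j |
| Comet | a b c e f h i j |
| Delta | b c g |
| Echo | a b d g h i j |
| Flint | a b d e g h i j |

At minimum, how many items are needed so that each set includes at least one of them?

The 2 items {b, i} hit every set.
No single item lies in every set, so at least 2 are needed and 2 is optimal.

2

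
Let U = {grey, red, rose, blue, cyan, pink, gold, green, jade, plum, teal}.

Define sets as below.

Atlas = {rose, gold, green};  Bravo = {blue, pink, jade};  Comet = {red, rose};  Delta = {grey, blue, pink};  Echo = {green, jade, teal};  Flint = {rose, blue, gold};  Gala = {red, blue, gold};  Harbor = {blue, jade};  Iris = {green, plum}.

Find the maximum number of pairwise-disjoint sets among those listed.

3

Comet, Harbor, Iris are pairwise disjoint (Comet={red,rose}; Harbor={blue,jade}; Iris={green,plum}).
Every remaining set overlaps one of these, and no 4 of the listed sets are pairwise disjoint, so 3 is the maximum.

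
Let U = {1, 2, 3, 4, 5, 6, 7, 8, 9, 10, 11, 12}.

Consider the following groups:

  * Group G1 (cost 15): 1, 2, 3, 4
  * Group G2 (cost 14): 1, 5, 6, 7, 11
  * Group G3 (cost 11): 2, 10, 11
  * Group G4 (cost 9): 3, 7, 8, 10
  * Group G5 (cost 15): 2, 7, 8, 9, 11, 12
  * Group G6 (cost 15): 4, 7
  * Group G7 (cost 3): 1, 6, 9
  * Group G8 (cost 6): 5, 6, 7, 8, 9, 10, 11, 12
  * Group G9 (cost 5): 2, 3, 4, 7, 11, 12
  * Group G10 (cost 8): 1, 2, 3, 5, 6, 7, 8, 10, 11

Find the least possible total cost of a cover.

G7, G8, G9 together cover every point (G7 ∪ G8 ∪ G9 = {1, 2, 3, 4, 5, 6, 7, 8, 9, 10, 11, 12}); total cost 3 + 6 + 5 = 14.
No covering selection has total cost below 14.

14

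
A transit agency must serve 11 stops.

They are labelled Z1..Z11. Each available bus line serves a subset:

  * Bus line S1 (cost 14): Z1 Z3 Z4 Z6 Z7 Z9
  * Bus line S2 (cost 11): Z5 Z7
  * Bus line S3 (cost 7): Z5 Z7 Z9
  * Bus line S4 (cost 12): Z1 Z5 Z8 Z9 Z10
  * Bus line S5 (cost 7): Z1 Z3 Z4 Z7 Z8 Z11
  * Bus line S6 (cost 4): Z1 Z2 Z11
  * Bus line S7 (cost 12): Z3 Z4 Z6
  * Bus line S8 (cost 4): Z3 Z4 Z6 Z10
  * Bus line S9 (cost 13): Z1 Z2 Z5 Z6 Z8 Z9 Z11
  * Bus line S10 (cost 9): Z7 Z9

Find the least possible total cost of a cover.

S3, S5, S6, S8 together cover every stop (S3 ∪ S5 ∪ S6 ∪ S8 = {Z1, Z2, Z3, Z4, Z5, Z6, Z7, Z8, Z9, Z10, Z11}); total cost 7 + 7 + 4 + 4 = 22.
No covering selection has total cost below 22.

22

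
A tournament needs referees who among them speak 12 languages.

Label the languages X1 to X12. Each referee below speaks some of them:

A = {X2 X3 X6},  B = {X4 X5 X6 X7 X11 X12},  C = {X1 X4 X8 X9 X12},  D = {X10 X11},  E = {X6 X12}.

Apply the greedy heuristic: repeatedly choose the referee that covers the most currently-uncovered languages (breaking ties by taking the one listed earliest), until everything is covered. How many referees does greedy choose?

4

Greedy: pick B (covers 6 new) → pick C (covers 3 new) → pick A (covers 2 new) → pick D (covers 1 new). Total picks: 4.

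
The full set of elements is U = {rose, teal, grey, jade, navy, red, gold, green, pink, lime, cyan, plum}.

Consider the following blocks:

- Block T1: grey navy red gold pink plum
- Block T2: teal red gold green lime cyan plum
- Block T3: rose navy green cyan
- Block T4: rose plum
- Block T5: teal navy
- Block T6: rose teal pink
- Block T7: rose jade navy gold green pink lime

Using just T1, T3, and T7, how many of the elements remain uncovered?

1

Union of T1, T3, T7 = {rose, grey, jade, navy, red, gold, green, pink, lime, cyan, plum}.
Not covered: teal — 1 element.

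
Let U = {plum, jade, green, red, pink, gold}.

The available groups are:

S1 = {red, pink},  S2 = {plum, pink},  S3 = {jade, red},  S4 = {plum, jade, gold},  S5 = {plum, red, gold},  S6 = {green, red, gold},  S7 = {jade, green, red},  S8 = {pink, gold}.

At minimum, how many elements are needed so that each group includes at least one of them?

H = {red, pink, gold} meets every group (each contains at least one member of H), and |H| = 3.
No choice of 2 elements meets every group, so 3 is the minimum.

3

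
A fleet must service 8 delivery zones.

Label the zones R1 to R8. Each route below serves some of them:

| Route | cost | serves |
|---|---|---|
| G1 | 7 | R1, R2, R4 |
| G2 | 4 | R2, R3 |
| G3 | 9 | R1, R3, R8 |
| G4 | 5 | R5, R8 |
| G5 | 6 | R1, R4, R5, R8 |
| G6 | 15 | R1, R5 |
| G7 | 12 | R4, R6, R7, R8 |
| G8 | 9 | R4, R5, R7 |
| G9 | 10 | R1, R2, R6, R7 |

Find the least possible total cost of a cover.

G2, G5, G9 together cover every zone (G2 ∪ G5 ∪ G9 = {R1, R2, R3, R4, R5, R6, R7, R8}); total cost 4 + 6 + 10 = 20.
No covering selection has total cost below 20.

20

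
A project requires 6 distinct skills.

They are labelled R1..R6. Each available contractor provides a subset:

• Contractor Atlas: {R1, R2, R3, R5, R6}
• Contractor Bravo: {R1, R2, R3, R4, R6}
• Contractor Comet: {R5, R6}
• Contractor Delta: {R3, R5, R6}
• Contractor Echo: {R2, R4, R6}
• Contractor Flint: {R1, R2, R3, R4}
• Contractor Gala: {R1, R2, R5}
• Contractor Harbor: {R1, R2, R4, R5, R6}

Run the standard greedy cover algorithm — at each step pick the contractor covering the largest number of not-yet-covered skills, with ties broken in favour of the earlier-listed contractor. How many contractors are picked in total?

Greedy: pick Atlas (covers 5 new) → pick Bravo (covers 1 new). Total picks: 2.

2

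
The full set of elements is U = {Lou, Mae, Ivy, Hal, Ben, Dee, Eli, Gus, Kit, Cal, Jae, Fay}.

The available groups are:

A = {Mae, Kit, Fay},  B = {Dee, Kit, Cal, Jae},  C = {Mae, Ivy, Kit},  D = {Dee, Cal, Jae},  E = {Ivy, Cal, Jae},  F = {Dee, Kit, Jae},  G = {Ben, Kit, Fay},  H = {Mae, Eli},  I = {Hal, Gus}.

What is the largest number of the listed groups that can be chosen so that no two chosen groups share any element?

D, G, H, I are pairwise disjoint (D={Dee,Cal,Jae}; G={Ben,Kit,Fay}; H={Mae,Eli}; I={Hal,Gus}).
Every remaining group overlaps one of these, and no 5 of the listed groups are pairwise disjoint, so 4 is the maximum.

4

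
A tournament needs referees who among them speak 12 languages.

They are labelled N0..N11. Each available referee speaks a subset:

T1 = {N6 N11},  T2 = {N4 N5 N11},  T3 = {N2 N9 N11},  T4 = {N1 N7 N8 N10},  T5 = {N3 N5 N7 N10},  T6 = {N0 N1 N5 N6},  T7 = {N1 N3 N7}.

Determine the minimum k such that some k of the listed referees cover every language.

Take {T2, T3, T4, T5, T6}. Their union is {N0, N1, N2, N3, N4, N5, N6, N7, N8, N9, N10, N11}, which is all 12 languages.
No 4 of the 7 referees cover everything (all 35 combinations miss at least one language), so 5 is optimal.

5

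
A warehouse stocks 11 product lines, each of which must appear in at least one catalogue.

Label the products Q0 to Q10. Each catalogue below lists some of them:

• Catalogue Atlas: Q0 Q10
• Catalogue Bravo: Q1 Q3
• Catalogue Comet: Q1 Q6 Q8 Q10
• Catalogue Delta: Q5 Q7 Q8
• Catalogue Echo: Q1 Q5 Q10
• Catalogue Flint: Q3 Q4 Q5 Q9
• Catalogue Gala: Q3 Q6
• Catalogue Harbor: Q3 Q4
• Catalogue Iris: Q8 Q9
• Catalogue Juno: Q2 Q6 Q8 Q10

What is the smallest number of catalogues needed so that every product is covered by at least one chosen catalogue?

5

Atlas and Comet and Delta and Flint and Juno together: Atlas ∪ Comet ∪ Delta ∪ Flint ∪ Juno = {Q0, Q1, Q2, Q3, Q4, Q5, Q6, Q7, Q8, Q9, Q10} — every product is covered.
No 4 of the 10 catalogues cover everything (all 210 combinations miss at least one product), so 5 is optimal.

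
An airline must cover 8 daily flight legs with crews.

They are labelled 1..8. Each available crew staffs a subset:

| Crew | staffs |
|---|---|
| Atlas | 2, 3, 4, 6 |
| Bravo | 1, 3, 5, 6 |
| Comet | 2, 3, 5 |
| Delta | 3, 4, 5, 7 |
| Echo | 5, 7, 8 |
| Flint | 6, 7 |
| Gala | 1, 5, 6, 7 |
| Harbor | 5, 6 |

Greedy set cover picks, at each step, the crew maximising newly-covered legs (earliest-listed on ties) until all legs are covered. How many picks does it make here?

Greedy: pick Atlas (covers 4 new) → pick Echo (covers 3 new) → pick Bravo (covers 1 new). Total picks: 3.

3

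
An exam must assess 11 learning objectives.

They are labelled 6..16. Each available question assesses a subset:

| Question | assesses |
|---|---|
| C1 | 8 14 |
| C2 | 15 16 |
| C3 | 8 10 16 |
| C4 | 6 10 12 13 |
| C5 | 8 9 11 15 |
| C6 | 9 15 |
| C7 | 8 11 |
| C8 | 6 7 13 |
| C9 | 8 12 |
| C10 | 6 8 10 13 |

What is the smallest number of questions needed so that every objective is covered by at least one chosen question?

5

C1 and C3 and C5 and C8 and C9 together: C1 ∪ C3 ∪ C5 ∪ C8 ∪ C9 = {6, 7, 8, 9, 10, 11, 12, 13, 14, 15, 16} — every objective is covered.
No 4 of the 10 questions cover everything (all 210 combinations miss at least one objective), so 5 is optimal.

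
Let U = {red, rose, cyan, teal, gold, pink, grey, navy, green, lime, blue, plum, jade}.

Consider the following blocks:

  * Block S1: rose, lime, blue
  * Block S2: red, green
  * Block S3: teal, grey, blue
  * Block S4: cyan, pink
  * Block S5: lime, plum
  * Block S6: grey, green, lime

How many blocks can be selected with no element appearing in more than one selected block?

S2, S3, S4, S5 are pairwise disjoint (S2={red,green}; S3={teal,grey,blue}; S4={cyan,pink}; S5={lime,plum}).
Every remaining block overlaps one of these, and no 5 of the listed blocks are pairwise disjoint, so 4 is the maximum.

4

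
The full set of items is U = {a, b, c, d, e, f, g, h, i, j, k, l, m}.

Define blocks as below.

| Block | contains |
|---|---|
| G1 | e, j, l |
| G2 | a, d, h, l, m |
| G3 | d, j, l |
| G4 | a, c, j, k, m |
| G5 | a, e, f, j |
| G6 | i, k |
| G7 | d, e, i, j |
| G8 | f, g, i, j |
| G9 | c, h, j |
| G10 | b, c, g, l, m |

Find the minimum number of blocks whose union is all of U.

G2 and G5 and G6 and G10 together: G2 ∪ G5 ∪ G6 ∪ G10 = {a, b, c, d, e, f, g, h, i, j, k, l, m} — every item is covered.
No 3 of the 10 blocks cover everything (all 120 combinations miss at least one item), so 4 is optimal.

4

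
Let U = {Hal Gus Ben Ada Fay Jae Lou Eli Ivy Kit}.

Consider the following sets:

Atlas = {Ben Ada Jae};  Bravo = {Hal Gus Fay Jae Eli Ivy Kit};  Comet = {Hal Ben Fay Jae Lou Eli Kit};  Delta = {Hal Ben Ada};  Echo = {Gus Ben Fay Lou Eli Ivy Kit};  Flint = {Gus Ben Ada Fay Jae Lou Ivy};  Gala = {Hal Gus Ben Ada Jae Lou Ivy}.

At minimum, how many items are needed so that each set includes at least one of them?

The 2 items {Ada, Eli} hit every set.
No single item lies in every set, so at least 2 are needed and 2 is optimal.

2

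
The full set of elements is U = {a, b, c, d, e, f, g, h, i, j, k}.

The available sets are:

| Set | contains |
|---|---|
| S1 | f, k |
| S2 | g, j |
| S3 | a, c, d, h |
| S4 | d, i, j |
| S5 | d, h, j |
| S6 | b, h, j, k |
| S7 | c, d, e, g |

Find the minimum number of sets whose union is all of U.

5

S1 and S3 and S4 and S6 and S7 together: S1 ∪ S3 ∪ S4 ∪ S6 ∪ S7 = {a, b, c, d, e, f, g, h, i, j, k} — every element is covered.
No 4 of the 7 sets cover everything (all 35 combinations miss at least one element), so 5 is optimal.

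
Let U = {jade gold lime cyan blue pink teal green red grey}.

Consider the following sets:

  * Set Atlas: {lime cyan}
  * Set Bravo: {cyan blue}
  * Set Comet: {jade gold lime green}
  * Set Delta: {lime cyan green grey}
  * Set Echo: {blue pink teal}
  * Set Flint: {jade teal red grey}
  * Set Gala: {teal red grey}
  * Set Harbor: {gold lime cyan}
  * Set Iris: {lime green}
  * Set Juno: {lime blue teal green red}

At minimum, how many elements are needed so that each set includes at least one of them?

The 3 elements {lime, blue, grey} hit every set.
The sets Bravo, Gala, Iris are pairwise disjoint, so any hitting set needs a separate element for each — at least 3. Hence 3 is optimal.

3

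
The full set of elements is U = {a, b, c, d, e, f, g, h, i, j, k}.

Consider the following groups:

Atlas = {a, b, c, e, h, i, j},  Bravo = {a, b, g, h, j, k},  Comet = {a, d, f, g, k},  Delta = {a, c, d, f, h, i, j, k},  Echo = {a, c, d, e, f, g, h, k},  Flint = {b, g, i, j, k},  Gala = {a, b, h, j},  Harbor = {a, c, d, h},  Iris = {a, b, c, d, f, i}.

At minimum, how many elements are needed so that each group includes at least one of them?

T = {d, j} meets every group (each contains at least one member of T), and |T| = 2.
The groups Flint, Harbor are pairwise disjoint, so any hitting set needs a separate element for each — at least 2. Hence 2 is optimal.

2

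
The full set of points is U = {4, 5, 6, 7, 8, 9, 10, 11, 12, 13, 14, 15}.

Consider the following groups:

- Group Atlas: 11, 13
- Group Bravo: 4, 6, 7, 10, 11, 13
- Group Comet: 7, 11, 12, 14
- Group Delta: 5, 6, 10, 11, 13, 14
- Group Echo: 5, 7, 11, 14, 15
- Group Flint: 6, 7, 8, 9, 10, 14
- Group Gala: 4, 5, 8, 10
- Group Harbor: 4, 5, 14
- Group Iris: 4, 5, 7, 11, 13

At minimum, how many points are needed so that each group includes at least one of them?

3

The 3 points {4, 13, 14} hit every group.
No choice of 2 points meets every group, so 3 is the minimum.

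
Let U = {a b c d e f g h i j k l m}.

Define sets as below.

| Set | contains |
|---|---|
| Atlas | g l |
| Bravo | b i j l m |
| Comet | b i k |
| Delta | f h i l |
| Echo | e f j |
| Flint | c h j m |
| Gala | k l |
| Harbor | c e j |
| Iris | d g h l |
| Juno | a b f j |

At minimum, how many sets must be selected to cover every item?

5

Take {Comet, Echo, Flint, Iris, Juno}. Their union is {a, b, c, d, e, f, g, h, i, j, k, l, m}, which is all 13 items.
No 4 of the 10 sets cover everything (all 210 combinations miss at least one item), so 5 is optimal.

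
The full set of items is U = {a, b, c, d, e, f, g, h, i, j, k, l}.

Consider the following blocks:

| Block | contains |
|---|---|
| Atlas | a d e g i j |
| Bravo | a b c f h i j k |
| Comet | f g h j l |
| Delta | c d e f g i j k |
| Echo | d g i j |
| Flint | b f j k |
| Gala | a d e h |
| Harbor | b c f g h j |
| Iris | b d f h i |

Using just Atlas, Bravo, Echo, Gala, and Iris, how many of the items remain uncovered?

1

Union of Atlas, Bravo, Echo, Gala, Iris = {a, b, c, d, e, f, g, h, i, j, k}.
Not covered: l — 1 item.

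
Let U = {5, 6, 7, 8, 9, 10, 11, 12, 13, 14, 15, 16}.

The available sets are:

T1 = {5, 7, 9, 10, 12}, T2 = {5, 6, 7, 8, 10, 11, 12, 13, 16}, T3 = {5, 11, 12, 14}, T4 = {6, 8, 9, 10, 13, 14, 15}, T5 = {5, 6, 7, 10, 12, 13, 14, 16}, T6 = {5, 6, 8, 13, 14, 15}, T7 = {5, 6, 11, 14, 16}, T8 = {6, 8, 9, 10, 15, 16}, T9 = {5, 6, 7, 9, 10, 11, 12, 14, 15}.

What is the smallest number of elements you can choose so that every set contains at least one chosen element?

2

H = {10, 14} meets every set (each contains at least one member of H), and |H| = 2.
The sets T3, T8 are pairwise disjoint, so any hitting set needs a separate element for each — at least 2. Hence 2 is optimal.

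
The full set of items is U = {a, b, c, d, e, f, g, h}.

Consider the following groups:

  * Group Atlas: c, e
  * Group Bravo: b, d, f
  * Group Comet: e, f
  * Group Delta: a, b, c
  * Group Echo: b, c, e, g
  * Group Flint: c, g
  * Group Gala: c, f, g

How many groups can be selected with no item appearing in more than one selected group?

2

Comet, Delta are pairwise disjoint (Comet={e,f}; Delta={a,b,c}).
Every remaining group overlaps one of these, and no 3 of the listed groups are pairwise disjoint, so 2 is the maximum.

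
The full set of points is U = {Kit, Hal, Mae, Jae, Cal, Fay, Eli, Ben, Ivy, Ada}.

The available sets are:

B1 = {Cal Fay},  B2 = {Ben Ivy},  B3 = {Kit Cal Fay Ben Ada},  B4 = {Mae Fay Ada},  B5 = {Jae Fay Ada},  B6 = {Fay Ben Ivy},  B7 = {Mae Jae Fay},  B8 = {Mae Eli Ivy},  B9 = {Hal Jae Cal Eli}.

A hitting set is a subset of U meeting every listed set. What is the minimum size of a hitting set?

The 3 points {Cal, Fay, Ivy} hit every set.
The sets B2, B4, B9 are pairwise disjoint, so any hitting set needs a separate point for each — at least 3. Hence 3 is optimal.

3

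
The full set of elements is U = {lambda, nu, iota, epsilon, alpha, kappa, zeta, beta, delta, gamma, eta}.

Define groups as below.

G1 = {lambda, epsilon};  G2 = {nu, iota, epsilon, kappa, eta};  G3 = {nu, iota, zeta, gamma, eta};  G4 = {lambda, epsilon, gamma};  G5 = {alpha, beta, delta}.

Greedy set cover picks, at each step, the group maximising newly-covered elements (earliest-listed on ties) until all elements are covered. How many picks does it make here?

Greedy: pick G2 (covers 5 new) → pick G5 (covers 3 new) → pick G3 (covers 2 new) → pick G1 (covers 1 new). Total picks: 4.

4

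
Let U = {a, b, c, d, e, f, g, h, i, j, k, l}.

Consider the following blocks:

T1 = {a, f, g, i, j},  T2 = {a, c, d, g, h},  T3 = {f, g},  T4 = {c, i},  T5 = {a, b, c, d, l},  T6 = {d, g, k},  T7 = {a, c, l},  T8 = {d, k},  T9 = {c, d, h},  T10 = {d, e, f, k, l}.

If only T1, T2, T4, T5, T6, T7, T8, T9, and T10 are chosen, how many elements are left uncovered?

0

Union of T1, T2, T4, T5, T6, T7, T8, T9, T10 = {a, b, c, d, e, f, g, h, i, j, k, l} — that's every element, so 0 are uncovered.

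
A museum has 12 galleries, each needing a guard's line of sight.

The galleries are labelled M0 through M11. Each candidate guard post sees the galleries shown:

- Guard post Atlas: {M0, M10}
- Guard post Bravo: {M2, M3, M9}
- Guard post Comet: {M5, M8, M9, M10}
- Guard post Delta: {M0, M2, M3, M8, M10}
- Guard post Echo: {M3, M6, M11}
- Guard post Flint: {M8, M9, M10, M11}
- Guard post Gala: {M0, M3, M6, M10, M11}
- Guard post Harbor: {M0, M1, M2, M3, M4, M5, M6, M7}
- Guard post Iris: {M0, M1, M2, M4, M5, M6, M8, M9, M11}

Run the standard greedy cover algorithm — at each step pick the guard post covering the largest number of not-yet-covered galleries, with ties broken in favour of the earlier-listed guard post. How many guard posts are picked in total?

3

Greedy: pick Iris (covers 9 new) → pick Delta (covers 2 new) → pick Harbor (covers 1 new). Total picks: 3.
(The true minimum cover uses only 2 guard posts, so greedy is not optimal here.)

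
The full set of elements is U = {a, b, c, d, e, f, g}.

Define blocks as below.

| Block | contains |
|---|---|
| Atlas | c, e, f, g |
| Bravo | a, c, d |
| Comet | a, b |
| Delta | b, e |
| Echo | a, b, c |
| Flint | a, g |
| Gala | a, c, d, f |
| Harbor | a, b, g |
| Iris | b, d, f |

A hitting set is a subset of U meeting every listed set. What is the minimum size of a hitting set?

The 3 elements {a, b, g} hit every block.
No choice of 2 elements meets every block, so 3 is the minimum.

3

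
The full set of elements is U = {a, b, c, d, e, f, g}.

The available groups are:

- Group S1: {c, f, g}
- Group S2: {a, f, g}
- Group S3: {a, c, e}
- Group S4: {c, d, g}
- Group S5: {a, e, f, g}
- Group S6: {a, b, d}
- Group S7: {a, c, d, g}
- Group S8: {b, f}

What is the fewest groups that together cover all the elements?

S1 and S5 and S6 together: S1 ∪ S5 ∪ S6 = {a, b, c, d, e, f, g} — every element is covered.
No 2 of the 8 groups cover everything (all 28 combinations miss at least one element), so 3 is optimal.

3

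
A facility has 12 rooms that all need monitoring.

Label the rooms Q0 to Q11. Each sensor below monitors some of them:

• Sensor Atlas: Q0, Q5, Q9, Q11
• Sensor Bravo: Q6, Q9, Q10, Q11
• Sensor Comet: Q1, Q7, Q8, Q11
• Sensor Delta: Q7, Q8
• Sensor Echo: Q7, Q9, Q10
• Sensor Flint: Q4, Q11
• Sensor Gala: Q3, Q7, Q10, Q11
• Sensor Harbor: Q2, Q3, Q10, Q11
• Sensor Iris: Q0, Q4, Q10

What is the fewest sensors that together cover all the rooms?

5

Take {Atlas, Bravo, Comet, Harbor, Iris}. Their union is {Q0, Q1, Q2, Q3, Q4, Q5, Q6, Q7, Q8, Q9, Q10, Q11}, which is all 12 rooms.
No 4 of the 9 sensors cover everything (all 126 combinations miss at least one room), so 5 is optimal.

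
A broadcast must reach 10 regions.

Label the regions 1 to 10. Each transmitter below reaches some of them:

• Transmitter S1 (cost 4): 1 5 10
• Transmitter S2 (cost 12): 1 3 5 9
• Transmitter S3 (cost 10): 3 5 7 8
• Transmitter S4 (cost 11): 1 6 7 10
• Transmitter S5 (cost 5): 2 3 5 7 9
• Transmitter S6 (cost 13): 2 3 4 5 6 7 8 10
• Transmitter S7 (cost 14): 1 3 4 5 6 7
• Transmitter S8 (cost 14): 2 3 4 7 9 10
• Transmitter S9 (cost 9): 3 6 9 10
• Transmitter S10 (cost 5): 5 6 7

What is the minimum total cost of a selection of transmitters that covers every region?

S1, S5, S6 together cover every region (S1 ∪ S5 ∪ S6 = {1, 2, 3, 4, 5, 6, 7, 8, 9, 10}); total cost 4 + 5 + 13 = 22.
No covering selection has total cost below 22.

22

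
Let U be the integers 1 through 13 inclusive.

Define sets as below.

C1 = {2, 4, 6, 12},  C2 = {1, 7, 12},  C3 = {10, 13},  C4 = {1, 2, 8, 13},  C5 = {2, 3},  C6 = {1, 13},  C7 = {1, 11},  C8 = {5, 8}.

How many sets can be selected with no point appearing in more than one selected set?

4

C3, C5, C7, C8 are pairwise disjoint (C3={10,13}; C5={2,3}; C7={1,11}; C8={5,8}).
Every remaining set overlaps one of these, and no 5 of the listed sets are pairwise disjoint, so 4 is the maximum.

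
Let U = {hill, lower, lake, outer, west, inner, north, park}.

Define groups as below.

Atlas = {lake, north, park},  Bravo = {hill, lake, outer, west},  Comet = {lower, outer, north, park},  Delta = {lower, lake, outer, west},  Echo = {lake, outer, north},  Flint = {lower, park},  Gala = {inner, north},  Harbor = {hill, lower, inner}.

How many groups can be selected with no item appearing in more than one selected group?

3

Bravo, Flint, Gala are pairwise disjoint (Bravo={hill,lake,outer,west}; Flint={lower,park}; Gala={inner,north}).
Every remaining group overlaps one of these, and no 4 of the listed groups are pairwise disjoint, so 3 is the maximum.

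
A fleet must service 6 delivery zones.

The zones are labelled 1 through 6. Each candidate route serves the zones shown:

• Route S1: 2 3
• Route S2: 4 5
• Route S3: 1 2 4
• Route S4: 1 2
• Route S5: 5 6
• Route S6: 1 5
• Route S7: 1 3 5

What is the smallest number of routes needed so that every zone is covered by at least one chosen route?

3

Take {S1, S3, S5}. Their union is {1, 2, 3, 4, 5, 6}, which is all 6 zones.
Only S5 contains 6, so S5 is forced; the remaining 4 zones need at least 2 more routes (each remaining route adds at most 3) — so at least 3 routes are needed, and 3 is optimal.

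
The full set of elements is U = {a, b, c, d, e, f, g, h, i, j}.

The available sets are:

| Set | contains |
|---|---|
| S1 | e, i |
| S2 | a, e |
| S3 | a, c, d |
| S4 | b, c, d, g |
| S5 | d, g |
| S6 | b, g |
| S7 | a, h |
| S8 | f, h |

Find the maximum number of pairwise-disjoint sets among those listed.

4

S1, S3, S6, S8 are pairwise disjoint (S1={e,i}; S3={a,c,d}; S6={b,g}; S8={f,h}).
Every remaining set overlaps one of these, and no 5 of the listed sets are pairwise disjoint, so 4 is the maximum.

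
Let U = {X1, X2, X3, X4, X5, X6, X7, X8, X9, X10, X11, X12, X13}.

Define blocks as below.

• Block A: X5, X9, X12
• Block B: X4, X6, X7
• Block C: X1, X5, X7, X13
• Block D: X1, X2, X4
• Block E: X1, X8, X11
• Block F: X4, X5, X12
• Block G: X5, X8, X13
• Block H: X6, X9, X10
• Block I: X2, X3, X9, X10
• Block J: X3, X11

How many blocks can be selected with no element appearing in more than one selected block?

4

D, G, H, J are pairwise disjoint (D={X1,X2,X4}; G={X5,X8,X13}; H={X6,X9,X10}; J={X3,X11}).
Every remaining block overlaps one of these, and no 5 of the listed blocks are pairwise disjoint, so 4 is the maximum.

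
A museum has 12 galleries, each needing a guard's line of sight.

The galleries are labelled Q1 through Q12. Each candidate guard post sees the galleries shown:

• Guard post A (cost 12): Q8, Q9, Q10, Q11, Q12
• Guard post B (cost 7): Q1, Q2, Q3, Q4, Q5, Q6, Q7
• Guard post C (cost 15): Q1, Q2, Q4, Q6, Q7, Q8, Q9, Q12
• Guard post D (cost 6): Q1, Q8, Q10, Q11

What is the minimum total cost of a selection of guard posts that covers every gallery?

A, B together cover every gallery (A ∪ B = {Q1, Q2, Q3, Q4, Q5, Q6, Q7, Q8, Q9, Q10, Q11, Q12}); total cost 12 + 7 = 19.
The greedy pick B, D, A costs 25; no covering selection beats 19.

19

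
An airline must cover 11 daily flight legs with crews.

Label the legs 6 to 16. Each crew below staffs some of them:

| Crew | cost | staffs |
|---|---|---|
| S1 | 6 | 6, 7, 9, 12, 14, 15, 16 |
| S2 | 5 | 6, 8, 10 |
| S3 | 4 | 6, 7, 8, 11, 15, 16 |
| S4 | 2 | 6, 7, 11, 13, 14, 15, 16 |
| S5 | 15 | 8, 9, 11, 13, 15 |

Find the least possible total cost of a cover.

13

S1, S2, S4 together cover every leg (S1 ∪ S2 ∪ S4 = {6, 7, 8, 9, 10, 11, 12, 13, 14, 15, 16}); total cost 6 + 5 + 2 = 13.
No covering selection has total cost below 13.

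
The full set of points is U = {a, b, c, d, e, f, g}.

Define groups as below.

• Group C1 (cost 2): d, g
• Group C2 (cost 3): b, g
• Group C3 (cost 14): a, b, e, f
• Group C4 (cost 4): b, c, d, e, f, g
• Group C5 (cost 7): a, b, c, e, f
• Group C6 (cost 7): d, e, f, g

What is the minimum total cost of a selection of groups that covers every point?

9

C1, C5 together cover every point (C1 ∪ C5 = {a, b, c, d, e, f, g}); total cost 2 + 7 = 9.
The greedy pick C4, C5 costs 11; no covering selection beats 9.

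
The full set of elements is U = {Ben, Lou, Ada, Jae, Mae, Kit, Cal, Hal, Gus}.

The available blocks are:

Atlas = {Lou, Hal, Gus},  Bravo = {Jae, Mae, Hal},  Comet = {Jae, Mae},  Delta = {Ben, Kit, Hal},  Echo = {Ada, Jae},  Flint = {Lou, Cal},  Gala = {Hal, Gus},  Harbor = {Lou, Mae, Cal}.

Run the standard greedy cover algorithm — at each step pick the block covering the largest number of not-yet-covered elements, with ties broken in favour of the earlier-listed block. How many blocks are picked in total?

Greedy: pick Atlas (covers 3 new) → pick Bravo (covers 2 new) → pick Delta (covers 2 new) → pick Echo (covers 1 new) → pick Flint (covers 1 new). Total picks: 5.
(The true minimum cover uses only 4 blocks, so greedy is not optimal here.)

5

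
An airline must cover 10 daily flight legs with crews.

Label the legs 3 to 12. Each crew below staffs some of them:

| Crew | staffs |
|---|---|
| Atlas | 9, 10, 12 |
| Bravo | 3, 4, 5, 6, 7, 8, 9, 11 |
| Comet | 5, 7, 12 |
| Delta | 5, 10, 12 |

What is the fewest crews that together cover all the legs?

2

Take {Bravo, Delta}. Their union is {3, 4, 5, 6, 7, 8, 9, 10, 11, 12}, which is all 10 legs.
No single crew has all 10 legs (the largest, Bravo, has 8), so 2 is optimal.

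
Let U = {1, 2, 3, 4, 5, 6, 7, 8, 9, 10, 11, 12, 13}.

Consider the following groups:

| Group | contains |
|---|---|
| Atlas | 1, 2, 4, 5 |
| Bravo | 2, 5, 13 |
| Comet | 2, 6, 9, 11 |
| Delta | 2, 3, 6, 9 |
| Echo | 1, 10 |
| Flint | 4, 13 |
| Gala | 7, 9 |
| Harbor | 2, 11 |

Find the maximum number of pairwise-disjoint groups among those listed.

4

Echo, Flint, Gala, Harbor are pairwise disjoint (Echo={1,10}; Flint={4,13}; Gala={7,9}; Harbor={2,11}).
Every remaining group overlaps one of these, and no 5 of the listed groups are pairwise disjoint, so 4 is the maximum.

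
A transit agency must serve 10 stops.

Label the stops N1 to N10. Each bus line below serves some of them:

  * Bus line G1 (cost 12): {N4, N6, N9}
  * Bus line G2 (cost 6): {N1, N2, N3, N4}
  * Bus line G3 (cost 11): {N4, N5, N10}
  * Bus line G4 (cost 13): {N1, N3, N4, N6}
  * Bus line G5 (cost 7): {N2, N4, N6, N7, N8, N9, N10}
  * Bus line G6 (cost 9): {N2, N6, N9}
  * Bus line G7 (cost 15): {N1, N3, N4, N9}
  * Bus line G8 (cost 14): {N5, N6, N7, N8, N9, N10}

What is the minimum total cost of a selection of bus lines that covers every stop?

20

G2, G8 together cover every stop (G2 ∪ G8 = {N1, N2, N3, N4, N5, N6, N7, N8, N9, N10}); total cost 6 + 14 = 20.
The greedy pick G5, G2, G3 costs 24; no covering selection beats 20.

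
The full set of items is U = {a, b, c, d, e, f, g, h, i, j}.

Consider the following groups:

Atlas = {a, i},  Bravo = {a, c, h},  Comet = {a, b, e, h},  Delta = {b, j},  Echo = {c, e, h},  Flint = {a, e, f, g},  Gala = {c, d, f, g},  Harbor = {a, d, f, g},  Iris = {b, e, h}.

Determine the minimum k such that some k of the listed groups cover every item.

Take {Atlas, Delta, Echo, Gala}. Their union is {a, b, c, d, e, f, g, h, i, j}, which is all 10 items.
No 3 of the 9 groups cover everything (all 84 combinations miss at least one item), so 4 is optimal.

4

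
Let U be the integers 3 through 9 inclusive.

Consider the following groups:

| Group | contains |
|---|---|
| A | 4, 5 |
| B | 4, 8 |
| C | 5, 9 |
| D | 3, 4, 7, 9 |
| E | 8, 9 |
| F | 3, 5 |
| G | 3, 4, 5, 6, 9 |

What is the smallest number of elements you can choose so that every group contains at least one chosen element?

3

H = {4, 5, 9} meets every group (each contains at least one member of H), and |H| = 3.
No choice of 2 elements meets every group, so 3 is the minimum.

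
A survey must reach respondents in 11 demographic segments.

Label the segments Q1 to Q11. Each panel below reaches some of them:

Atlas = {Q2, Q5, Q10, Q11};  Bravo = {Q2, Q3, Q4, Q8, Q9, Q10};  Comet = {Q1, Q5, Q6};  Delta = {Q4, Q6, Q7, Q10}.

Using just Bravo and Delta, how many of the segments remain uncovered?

Union of Bravo, Delta = {Q2, Q3, Q4, Q6, Q7, Q8, Q9, Q10}.
Not covered: Q1, Q5, Q11 — 3 segments.

3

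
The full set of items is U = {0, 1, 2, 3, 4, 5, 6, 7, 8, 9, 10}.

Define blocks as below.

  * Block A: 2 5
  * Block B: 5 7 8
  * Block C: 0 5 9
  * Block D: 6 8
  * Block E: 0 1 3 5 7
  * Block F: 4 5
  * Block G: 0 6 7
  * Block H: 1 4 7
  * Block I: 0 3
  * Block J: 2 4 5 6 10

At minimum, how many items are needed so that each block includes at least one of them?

The 4 items {0, 2, 4, 8} hit every block.
The blocks A, D, H, I are pairwise disjoint, so any hitting set needs a separate item for each — at least 4. Hence 4 is optimal.

4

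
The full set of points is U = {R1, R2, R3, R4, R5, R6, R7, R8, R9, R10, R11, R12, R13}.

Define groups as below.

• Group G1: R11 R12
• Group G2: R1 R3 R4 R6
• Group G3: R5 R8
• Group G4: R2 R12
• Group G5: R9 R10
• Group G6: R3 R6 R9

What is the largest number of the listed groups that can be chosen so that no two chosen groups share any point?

G2, G3, G4, G5 are pairwise disjoint (G2={R1,R3,R4,R6}; G3={R5,R8}; G4={R2,R12}; G5={R9,R10}).
Every remaining group overlaps one of these, and no 5 of the listed groups are pairwise disjoint, so 4 is the maximum.

4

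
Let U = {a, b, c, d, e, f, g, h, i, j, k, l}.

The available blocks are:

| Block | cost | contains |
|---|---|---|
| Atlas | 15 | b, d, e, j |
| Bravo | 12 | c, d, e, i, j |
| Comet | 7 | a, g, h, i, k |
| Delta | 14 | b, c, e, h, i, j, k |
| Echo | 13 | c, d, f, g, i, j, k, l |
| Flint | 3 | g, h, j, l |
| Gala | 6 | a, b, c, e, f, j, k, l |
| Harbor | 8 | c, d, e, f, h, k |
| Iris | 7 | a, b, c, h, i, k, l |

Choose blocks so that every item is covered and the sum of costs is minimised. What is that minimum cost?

Flint, Harbor, Iris together cover every item (Flint ∪ Harbor ∪ Iris = {a, b, c, d, e, f, g, h, i, j, k, l}); total cost 3 + 8 + 7 = 18.
The greedy pick Flint, Gala, Bravo costs 21; no covering selection beats 18.

18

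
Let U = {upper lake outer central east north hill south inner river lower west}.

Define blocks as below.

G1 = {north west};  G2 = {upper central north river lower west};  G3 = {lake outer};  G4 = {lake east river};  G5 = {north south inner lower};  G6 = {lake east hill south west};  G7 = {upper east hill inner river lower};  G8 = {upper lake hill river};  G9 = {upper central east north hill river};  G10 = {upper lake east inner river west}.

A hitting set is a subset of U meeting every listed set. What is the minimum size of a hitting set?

Take H = {lake, north, river}. Each listed block contains at least one of these, so H is a hitting set of size 3.
The blocks G1, G3, G7 are pairwise disjoint, so any hitting set needs a separate element for each — at least 3. Hence 3 is optimal.

3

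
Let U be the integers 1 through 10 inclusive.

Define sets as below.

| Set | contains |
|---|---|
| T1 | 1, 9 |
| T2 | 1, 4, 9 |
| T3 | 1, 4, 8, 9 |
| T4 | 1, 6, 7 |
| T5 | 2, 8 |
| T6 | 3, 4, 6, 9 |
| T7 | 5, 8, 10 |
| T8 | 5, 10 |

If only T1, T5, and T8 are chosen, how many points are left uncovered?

4

Union of T1, T5, T8 = {1, 2, 5, 8, 9, 10}.
Not covered: 3, 4, 6, 7 — 4 points.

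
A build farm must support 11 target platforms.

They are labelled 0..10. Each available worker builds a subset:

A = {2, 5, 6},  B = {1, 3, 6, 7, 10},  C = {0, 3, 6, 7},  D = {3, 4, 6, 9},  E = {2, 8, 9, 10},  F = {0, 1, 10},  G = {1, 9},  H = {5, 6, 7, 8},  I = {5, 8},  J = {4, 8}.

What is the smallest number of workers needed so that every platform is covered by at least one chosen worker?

Take {D, E, F, H}. Their union is {0, 1, 2, 3, 4, 5, 6, 7, 8, 9, 10}, which is all 11 platforms.
No 3 of the 10 workers cover everything (all 120 combinations miss at least one platform), so 4 is optimal.

4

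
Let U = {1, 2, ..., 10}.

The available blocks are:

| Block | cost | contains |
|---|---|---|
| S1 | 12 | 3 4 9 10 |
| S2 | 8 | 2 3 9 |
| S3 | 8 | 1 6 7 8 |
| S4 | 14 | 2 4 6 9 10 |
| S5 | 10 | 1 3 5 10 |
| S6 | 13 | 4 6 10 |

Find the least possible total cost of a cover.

32

S3, S4, S5 together cover every point (S3 ∪ S4 ∪ S5 = {1, 2, 3, 4, 5, 6, 7, 8, 9, 10}); total cost 8 + 14 + 10 = 32.
The greedy pick S3, S2, S5, S1 costs 38; no covering selection beats 32.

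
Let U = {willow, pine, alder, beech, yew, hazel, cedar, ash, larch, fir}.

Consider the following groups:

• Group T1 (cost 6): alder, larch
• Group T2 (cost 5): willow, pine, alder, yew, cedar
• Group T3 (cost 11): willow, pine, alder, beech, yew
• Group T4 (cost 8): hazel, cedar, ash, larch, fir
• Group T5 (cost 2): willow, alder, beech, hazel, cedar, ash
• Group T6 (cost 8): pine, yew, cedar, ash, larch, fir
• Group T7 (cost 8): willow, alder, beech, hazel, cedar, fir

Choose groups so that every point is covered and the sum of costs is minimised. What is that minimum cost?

10

T5, T6 together cover every point (T5 ∪ T6 = {willow, pine, alder, beech, yew, hazel, cedar, ash, larch, fir}); total cost 2 + 8 = 10.
No covering selection has total cost below 10.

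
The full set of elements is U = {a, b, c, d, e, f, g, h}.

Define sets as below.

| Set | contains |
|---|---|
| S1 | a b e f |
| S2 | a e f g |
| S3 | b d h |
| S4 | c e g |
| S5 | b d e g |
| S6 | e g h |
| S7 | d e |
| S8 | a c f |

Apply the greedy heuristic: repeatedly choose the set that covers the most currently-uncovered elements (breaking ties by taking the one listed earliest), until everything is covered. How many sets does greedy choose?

3

Greedy: pick S1 (covers 4 new) → pick S3 (covers 2 new) → pick S4 (covers 2 new). Total picks: 3.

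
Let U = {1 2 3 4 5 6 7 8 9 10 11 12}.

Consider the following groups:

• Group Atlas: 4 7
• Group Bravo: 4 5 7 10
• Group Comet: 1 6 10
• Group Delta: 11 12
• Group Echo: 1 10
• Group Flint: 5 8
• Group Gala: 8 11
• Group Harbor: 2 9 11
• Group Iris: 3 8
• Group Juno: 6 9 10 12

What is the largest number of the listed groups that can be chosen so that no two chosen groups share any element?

Atlas, Echo, Flint, Harbor are pairwise disjoint (Atlas={4,7}; Echo={1,10}; Flint={5,8}; Harbor={2,9,11}).
Every remaining group overlaps one of these, and no 5 of the listed groups are pairwise disjoint, so 4 is the maximum.

4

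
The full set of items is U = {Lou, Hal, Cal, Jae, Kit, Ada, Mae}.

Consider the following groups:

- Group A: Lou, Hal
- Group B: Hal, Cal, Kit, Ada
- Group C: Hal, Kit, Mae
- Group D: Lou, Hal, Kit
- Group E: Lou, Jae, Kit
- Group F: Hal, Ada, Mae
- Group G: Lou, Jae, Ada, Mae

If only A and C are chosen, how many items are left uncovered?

Union of A, C = {Lou, Hal, Kit, Mae}.
Not covered: Cal, Jae, Ada — 3 items.

3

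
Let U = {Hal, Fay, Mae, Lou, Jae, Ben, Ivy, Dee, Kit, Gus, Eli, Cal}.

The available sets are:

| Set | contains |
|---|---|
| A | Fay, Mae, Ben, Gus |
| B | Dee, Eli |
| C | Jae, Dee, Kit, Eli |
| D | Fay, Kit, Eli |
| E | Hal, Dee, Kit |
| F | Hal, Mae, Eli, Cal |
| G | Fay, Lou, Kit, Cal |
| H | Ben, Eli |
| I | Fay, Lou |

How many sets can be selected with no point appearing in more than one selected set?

3

E, H, I are pairwise disjoint (E={Hal,Dee,Kit}; H={Ben,Eli}; I={Fay,Lou}).
Every remaining set overlaps one of these, and no 4 of the listed sets are pairwise disjoint, so 3 is the maximum.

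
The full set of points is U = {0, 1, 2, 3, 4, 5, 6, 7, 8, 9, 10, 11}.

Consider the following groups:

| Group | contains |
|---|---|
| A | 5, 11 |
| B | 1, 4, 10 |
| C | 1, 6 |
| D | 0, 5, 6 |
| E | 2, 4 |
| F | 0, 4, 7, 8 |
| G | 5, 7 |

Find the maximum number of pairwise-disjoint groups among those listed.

3

C, E, G are pairwise disjoint (C={1,6}; E={2,4}; G={5,7}).
Every remaining group overlaps one of these, and no 4 of the listed groups are pairwise disjoint, so 3 is the maximum.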